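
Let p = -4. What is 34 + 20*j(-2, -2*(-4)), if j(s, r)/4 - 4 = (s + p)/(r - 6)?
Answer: 114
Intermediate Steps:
j(s, r) = 16 + 4*(-4 + s)/(-6 + r) (j(s, r) = 16 + 4*((s - 4)/(r - 6)) = 16 + 4*((-4 + s)/(-6 + r)) = 16 + 4*(-4 + s)/(-6 + r))
34 + 20*j(-2, -2*(-4)) = 34 + 20*(4*(-28 - 2 + 4*(-2*(-4)))/(-6 - 2*(-4))) = 34 + 20*(4*(-28 - 2 + 4*8)/(-6 + 8)) = 34 + 20*(4*(-28 - 2 + 32)/2) = 34 + 20*(4*(½)*2) = 34 + 20*4 = 34 + 80 = 114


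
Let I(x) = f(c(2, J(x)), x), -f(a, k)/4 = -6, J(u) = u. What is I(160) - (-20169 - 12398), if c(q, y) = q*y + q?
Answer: 32591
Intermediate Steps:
c(q, y) = q + q*y
f(a, k) = 24 (f(a, k) = -4*(-6) = 24)
I(x) = 24
I(160) - (-20169 - 12398) = 24 - (-20169 - 12398) = 24 - 1*(-32567) = 24 + 32567 = 32591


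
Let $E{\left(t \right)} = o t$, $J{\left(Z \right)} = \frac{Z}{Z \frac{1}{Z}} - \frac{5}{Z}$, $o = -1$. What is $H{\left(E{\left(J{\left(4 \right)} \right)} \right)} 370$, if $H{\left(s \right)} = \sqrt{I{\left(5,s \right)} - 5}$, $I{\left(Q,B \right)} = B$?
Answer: $185 i \sqrt{31} \approx 1030.0 i$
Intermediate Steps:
$J{\left(Z \right)} = Z - \frac{5}{Z}$ ($J{\left(Z \right)} = \frac{Z}{1} - \frac{5}{Z} = Z 1 - \frac{5}{Z} = Z - \frac{5}{Z}$)
$E{\left(t \right)} = - t$
$H{\left(s \right)} = \sqrt{-5 + s}$ ($H{\left(s \right)} = \sqrt{s - 5} = \sqrt{-5 + s}$)
$H{\left(E{\left(J{\left(4 \right)} \right)} \right)} 370 = \sqrt{-5 - \left(4 - \frac{5}{4}\right)} 370 = \sqrt{-5 - \frac{11}{4}} \cdot 370 = \sqrt{- \frac{31}{4}} \cdot 370 = \frac{i \sqrt{31}}{2} \cdot 370 = 185 i \sqrt{31}$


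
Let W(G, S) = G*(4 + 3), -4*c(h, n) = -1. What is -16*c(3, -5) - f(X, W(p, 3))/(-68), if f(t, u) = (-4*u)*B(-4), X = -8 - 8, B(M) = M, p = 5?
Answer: 72/17 ≈ 4.2353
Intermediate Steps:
c(h, n) = 1/4 (c(h, n) = -1/4*(-1) = 1/4)
W(G, S) = 7*G (W(G, S) = G*7 = 7*G)
X = -16
f(t, u) = 16*u (f(t, u) = -4*u*(-4) = 16*u)
-16*c(3, -5) - f(X, W(p, 3))/(-68) = -16*1/4 - 16*(7*5)/(-68) = -4 - 16*35*(-1)/68 = -4 - 560*(-1)/68 = -4 - 1*(-140/17) = -4 + 140/17 = 72/17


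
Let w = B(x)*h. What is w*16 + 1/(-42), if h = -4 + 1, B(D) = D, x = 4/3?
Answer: -2689/42 ≈ -64.024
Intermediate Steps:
x = 4/3 (x = 4*(⅓) = 4/3 ≈ 1.3333)
h = -3
w = -4 (w = (4/3)*(-3) = -4)
w*16 + 1/(-42) = -4*16 + 1/(-42) = -64 - 1/42 = -2689/42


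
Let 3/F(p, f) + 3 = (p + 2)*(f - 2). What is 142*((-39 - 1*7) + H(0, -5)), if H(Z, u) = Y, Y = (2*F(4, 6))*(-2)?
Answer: -46292/7 ≈ -6613.1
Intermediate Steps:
F(p, f) = 3/(-3 + (-2 + f)*(2 + p)) (F(p, f) = 3/(-3 + (p + 2)*(f - 2)) = 3/(-3 + (2 + p)*(-2 + f)) = 3/(-3 + (-2 + f)*(2 + p)))
Y = -4/7 (Y = (2*(3/(-7 - 2*4 + 2*6 + 6*4)))*(-2) = (2*(3/(-7 - 8 + 12 + 24)))*(-2) = (2*(3/21))*(-2) = (2*(3*(1/21)))*(-2) = (2*(⅐))*(-2) = (2/7)*(-2) = -4/7 ≈ -0.57143)
H(Z, u) = -4/7
142*((-39 - 1*7) + H(0, -5)) = 142*((-39 - 1*7) - 4/7) = 142*((-39 - 7) - 4/7) = 142*(-46 - 4/7) = 142*(-326/7) = -46292/7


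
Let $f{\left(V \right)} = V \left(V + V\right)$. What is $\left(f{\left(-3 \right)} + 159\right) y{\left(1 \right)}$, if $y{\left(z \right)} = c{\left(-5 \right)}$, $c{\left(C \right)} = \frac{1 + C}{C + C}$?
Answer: $\frac{354}{5} \approx 70.8$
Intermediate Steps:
$c{\left(C \right)} = \frac{1 + C}{2 C}$
$y{\left(z \right)} = \frac{2}{5}$ ($y{\left(z \right)} = \frac{1 - 5}{2 \left(-5\right)} = \frac{1}{2} \left(- \frac{1}{5}\right) \left(-4\right) = \frac{2}{5}$)
$f{\left(V \right)} = 2 V^{2}$ ($f{\left(V \right)} = V 2 V = 2 V^{2}$)
$\left(f{\left(-3 \right)} + 159\right) y{\left(1 \right)} = \left(2 \left(-3\right)^{2} + 159\right) \frac{2}{5} = \left(2 \cdot 9 + 159\right) \frac{2}{5} = \left(18 + 159\right) \frac{2}{5} = 177 \cdot \frac{2}{5} = \frac{354}{5}$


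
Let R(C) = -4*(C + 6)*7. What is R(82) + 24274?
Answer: 21810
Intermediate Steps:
R(C) = -168 - 28*C (R(C) = -4*(6 + C)*7 = (-24 - 4*C)*7 = -168 - 28*C)
R(82) + 24274 = (-168 - 28*82) + 24274 = (-168 - 2296) + 24274 = -2464 + 24274 = 21810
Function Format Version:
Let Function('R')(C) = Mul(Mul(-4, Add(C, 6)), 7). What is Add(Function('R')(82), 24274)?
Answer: 21810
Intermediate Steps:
Function('R')(C) = Add(-168, Mul(-28, C)) (Function('R')(C) = Mul(Mul(-4, Add(6, C)), 7) = Mul(Add(-24, Mul(-4, C)), 7) = Add(-168, Mul(-28, C)))
Add(Function('R')(82), 24274) = Add(Add(-168, Mul(-28, 82)), 24274) = Add(Add(-168, -2296), 24274) = Add(-2464, 24274) = 21810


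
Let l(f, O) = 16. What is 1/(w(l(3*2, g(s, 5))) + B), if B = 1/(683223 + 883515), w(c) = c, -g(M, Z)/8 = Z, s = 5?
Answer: 1566738/25067809 ≈ 0.062500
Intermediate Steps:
g(M, Z) = -8*Z
B = 1/1566738 ≈ 6.3827e-7
1/(w(l(3*2, g(s, 5))) + B) = 1/(16 + 1/1566738) = 1/(25067809/1566738) = 1566738/25067809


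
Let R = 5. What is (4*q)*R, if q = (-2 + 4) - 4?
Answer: -40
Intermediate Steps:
q = -2 (q = 2 - 4 = -2)
(4*q)*R = (4*(-2))*5 = -8*5 = -40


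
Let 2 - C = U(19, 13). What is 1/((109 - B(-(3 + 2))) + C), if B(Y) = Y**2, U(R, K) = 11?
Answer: 1/75 ≈ 0.013333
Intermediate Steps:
C = -9 (C = 2 - 1*11 = 2 - 11 = -9)
1/((109 - B(-(3 + 2))) + C) = 1/((109 - (-(3 + 2))**2) - 9) = 1/((109 - (-1*5)**2) - 9) = 1/((109 - 1*(-5)**2) - 9) = 1/((109 - 1*25) - 9) = 1/((109 - 25) - 9) = 1/(84 - 9) = 1/75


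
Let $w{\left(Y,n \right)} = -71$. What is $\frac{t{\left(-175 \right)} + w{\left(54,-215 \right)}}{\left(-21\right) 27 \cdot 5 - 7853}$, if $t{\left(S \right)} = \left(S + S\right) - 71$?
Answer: $\frac{123}{2672} \approx 0.046033$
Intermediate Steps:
$t{\left(S \right)} = -71 + 2 S$ ($t{\left(S \right)} = 2 S - 71 = -71 + 2 S$)
$\frac{t{\left(-175 \right)} + w{\left(54,-215 \right)}}{\left(-21\right) 27 \cdot 5 - 7853} = \frac{\left(-71 + 2 \left(-175\right)\right) - 71}{\left(-21\right) 27 \cdot 5 - 7853} = \frac{\left(-71 - 350\right) - 71}{\left(-567\right) 5 - 7853} = \frac{-421 - 71}{-2835 - 7853} = - \frac{492}{-10688} = \left(-492\right) \left(- \frac{1}{10688}\right) = \frac{123}{2672}$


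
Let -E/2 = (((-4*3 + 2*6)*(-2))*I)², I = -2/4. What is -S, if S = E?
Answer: 0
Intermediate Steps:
I = -½ (I = -2*¼ = -½ ≈ -0.50000)
E = 0 (E = -2*(-4*3 + 2*6)² = -2*(-12 + 12)² = -2*((0*(-2))*(-½))² = -2*(0*(-½))² = -2*0² = -2*0 = 0)
S = 0
-S = -1*0 = 0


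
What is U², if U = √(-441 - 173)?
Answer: -614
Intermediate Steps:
U = I*√614 (U = √(-614) = I*√614 ≈ 24.779*I)
U² = (I*√614)² = -614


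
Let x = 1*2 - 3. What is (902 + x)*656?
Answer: 591056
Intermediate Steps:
x = -1 (x = 2 - 3 = -1)
(902 + x)*656 = (902 - 1)*656 = 901*656 = 591056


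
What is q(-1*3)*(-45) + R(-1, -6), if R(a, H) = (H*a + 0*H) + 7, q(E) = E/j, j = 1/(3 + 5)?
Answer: 1093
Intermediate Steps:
j = 1/8 ≈ 0.12500
q(E) = 8*E (q(E) = E/(1/8) = E*8 = 8*E)
R(a, H) = 7 + H*a (R(a, H) = (H*a + 0) + 7 = H*a + 7 = 7 + H*a)
q(-1*3)*(-45) + R(-1, -6) = (8*(-1*3))*(-45) + (7 - 6*(-1)) = (8*(-3))*(-45) + (7 + 6) = -24*(-45) + 13 = 1080 + 13 = 1093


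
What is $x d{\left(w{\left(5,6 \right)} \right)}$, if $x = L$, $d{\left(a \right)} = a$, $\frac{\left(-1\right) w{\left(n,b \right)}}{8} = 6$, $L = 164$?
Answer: $-7872$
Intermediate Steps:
$w{\left(n,b \right)} = -48$ ($w{\left(n,b \right)} = \left(-8\right) 6 = -48$)
$x = 164$
$x d{\left(w{\left(5,6 \right)} \right)} = 164 \left(-48\right) = -7872$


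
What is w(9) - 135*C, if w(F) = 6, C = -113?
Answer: 15261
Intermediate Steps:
w(9) - 135*C = 6 - 135*(-113) = 6 + 15255 = 15261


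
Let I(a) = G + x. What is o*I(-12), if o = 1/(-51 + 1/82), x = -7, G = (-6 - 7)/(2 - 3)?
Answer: -492/4181 ≈ -0.11768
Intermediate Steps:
G = 13 (G = -13/(-1) = -13*(-1) = 13)
I(a) = 6 (I(a) = 13 - 7 = 6)
o = -82/4181 (o = 1/(-51 + 1/82) = 1/(-4181/82) = -82/4181 ≈ -0.019613)
o*I(-12) = -82/4181*6 = -492/4181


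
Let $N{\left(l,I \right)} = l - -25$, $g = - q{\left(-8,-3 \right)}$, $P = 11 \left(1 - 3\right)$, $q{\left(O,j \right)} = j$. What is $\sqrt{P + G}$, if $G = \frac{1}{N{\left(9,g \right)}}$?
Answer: $\frac{3 i \sqrt{2822}}{34} \approx 4.6873 i$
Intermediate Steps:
$P = -22$ ($P = 11 \left(-2\right) = -22$)
$g = 3$ ($g = \left(-1\right) \left(-3\right) = 3$)
$N{\left(l,I \right)} = 25 + l$ ($N{\left(l,I \right)} = l + 25 = 25 + l$)
$G = \frac{1}{34}$ ($G = \frac{1}{25 + 9} = \frac{1}{34} \approx 0.029412$)
$\sqrt{P + G} = \sqrt{-22 + \frac{1}{34}} = \sqrt{- \frac{747}{34}} = \frac{3 i \sqrt{2822}}{34}$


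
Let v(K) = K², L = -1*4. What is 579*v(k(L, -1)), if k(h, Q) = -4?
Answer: 9264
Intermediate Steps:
L = -4
579*v(k(L, -1)) = 579*(-4)² = 579*16 = 9264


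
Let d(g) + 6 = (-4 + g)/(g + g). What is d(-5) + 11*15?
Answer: 1599/10 ≈ 159.90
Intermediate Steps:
d(g) = -6 + (-4 + g)/(2*g) (d(g) = -6 + (-4 + g)/(g + g) = -6 + (-4 + g)/((2*g)) = -6 + (-4 + g)*(1/(2*g)) = -6 + (-4 + g)/(2*g))
d(-5) + 11*15 = (-11/2 - 2/(-5)) + 11*15 = (-11/2 - 2*(-⅕)) + 165 = (-11/2 + ⅖) + 165 = -51/10 + 165 = 1599/10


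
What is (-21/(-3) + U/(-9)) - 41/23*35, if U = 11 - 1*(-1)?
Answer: -3914/69 ≈ -56.725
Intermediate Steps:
U = 12 (U = 11 + 1 = 12)
(-21/(-3) + U/(-9)) - 41/23*35 = (-21/(-3) + 12/(-9)) - 41/23*35 = (-21*(-⅓) + 12*(-⅑)) - 41*1/23*35 = (7 - 4/3) - 41/23*35 = 17/3 - 1435/23 = -3914/69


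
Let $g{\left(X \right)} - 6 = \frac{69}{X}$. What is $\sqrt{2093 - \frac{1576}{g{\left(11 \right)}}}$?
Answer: $\frac{\sqrt{3978285}}{45} \approx 44.324$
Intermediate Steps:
$g{\left(X \right)} = 6 + \frac{69}{X}$
$\sqrt{2093 - \frac{1576}{g{\left(11 \right)}}} = \sqrt{2093 - \frac{1576}{6 + \frac{69}{11}}} = \sqrt{2093 - \frac{1576}{\frac{135}{11}}} = \sqrt{2093 - \frac{17336}{135}} = \sqrt{\frac{265219}{135}} = \frac{\sqrt{3978285}}{45}$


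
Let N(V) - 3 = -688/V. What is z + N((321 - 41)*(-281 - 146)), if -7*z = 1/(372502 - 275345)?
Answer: 4364387462/1452011365 ≈ 3.0058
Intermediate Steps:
N(V) = 3 - 688/V
z = -1/680099 (z = -1/(7*(372502 - 275345)) = -⅐/97157 = -⅐*1/97157 = -1/680099 ≈ -1.4704e-6)
z + N((321 - 41)*(-281 - 146)) = -1/680099 + (3 - 688*1/((-281 - 146)*(321 - 41))) = -1/680099 + (3 - 688/(280*(-427))) = -1/680099 + (3 - 688/(-119560)) = -1/680099 + (3 - 688*(-1/119560)) = -1/680099 + (3 + 86/14945) = -1/680099 + 44921/14945 = 4364387462/1452011365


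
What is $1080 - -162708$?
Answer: $163788$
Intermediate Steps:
$1080 - -162708 = 1080 + 162708 = 163788$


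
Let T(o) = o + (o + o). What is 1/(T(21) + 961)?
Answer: 1/1024 ≈ 0.00097656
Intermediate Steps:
T(o) = 3*o (T(o) = o + 2*o = 3*o)
1/(T(21) + 961) = 1/(3*21 + 961) = 1/(63 + 961) = 1/1024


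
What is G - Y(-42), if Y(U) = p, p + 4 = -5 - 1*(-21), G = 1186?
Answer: 1174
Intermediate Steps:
p = 12 (p = -4 + (-5 - 1*(-21)) = -4 + (-5 + 21) = -4 + 16 = 12)
Y(U) = 12
G - Y(-42) = 1186 - 1*12 = 1186 - 12 = 1174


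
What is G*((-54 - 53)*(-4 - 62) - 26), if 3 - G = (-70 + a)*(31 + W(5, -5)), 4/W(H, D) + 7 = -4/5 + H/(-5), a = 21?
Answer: 116072892/11 ≈ 1.0552e+7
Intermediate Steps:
W(H, D) = 4/(-39/5 - H/5) (W(H, D) = 4/(-7 + (-4/5 + H/(-5))) = 4/(-7 + (-4*⅕ + H*(-⅕))) = 4/(-7 + (-⅘ - H/5)) = 4/(-39/5 - H/5))
G = 16497/11 (G = 3 - (-70 + 21)*(31 - 20/(39 + 5)) = 3 - (-49)*(31 - 20/44) = 3 - (-49)*(31 - 20*1/44) = 3 - (-49)*(31 - 5/11) = 3 - (-49)*336/11 = 3 - 1*(-16464/11) = 3 + 16464/11 = 16497/11 ≈ 1499.7)
G*((-54 - 53)*(-4 - 62) - 26) = 16497*((-54 - 53)*(-4 - 62) - 26)/11 = 16497*(-107*(-66) - 26)/11 = 16497*(7062 - 26)/11 = (16497/11)*7036 = 116072892/11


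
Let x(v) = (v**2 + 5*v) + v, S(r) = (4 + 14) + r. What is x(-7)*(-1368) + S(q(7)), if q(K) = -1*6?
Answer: -9564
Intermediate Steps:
q(K) = -6
S(r) = 18 + r
x(v) = v**2 + 6*v
x(-7)*(-1368) + S(q(7)) = -7*(6 - 7)*(-1368) + (18 - 6) = -7*(-1)*(-1368) + 12 = 7*(-1368) + 12 = -9576 + 12 = -9564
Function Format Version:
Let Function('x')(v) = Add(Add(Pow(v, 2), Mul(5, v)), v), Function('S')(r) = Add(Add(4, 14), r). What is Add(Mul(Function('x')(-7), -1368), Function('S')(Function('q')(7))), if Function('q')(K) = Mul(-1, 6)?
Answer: -9564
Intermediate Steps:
Function('q')(K) = -6
Function('S')(r) = Add(18, r)
Function('x')(v) = Add(Pow(v, 2), Mul(6, v))
Add(Mul(Function('x')(-7), -1368), Function('S')(Function('q')(7))) = Add(Mul(Mul(-7, Add(6, -7)), -1368), Add(18, -6)) = Add(Mul(Mul(-7, -1), -1368), 12) = Add(Mul(7, -1368), 12) = Add(-9576, 12) = -9564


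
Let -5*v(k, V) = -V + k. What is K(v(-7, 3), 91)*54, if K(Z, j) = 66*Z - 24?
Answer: 5832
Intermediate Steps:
v(k, V) = -k/5 + V/5 (v(k, V) = -(-V + k)/5 = -(k - V)/5 = -k/5 + V/5)
K(Z, j) = -24 + 66*Z
K(v(-7, 3), 91)*54 = (-24 + 66*(-1/5*(-7) + (1/5)*3))*54 = (-24 + 66*(7/5 + 3/5))*54 = (-24 + 66*2)*54 = (-24 + 132)*54 = 108*54 = 5832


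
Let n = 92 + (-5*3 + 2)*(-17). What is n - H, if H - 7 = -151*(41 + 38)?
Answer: 12235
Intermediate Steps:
n = 313 (n = 92 + (-15 + 2)*(-17) = 92 - 13*(-17) = 92 + 221 = 313)
H = -11922 (H = 7 - 151*(41 + 38) = 7 - 151*79 = 7 - 11929 = -11922)
n - H = 313 - 1*(-11922) = 313 + 11922 = 12235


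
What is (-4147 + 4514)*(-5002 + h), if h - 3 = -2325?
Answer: -2687908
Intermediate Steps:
h = -2322 (h = 3 - 2325 = -2322)
(-4147 + 4514)*(-5002 + h) = (-4147 + 4514)*(-5002 - 2322) = 367*(-7324) = -2687908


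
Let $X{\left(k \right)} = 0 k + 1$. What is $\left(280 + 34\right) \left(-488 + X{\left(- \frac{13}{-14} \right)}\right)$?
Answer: $-152918$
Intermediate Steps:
$X{\left(k \right)} = 1$ ($X{\left(k \right)} = 0 + 1 = 1$)
$\left(280 + 34\right) \left(-488 + X{\left(- \frac{13}{-14} \right)}\right) = \left(280 + 34\right) \left(-488 + 1\right) = 314 \left(-487\right) = -152918$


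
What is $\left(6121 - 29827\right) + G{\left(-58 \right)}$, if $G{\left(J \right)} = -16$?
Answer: $-23722$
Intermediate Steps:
$\left(6121 - 29827\right) + G{\left(-58 \right)} = \left(6121 - 29827\right) - 16 = -23706 - 16 = -23722$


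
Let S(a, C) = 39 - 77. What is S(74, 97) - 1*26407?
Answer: -26445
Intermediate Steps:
S(a, C) = -38
S(74, 97) - 1*26407 = -38 - 1*26407 = -38 - 26407 = -26445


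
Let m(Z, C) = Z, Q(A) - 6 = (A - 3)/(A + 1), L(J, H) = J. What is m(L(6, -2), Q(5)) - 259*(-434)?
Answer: 112412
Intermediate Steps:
Q(A) = 6 + (-3 + A)/(1 + A) (Q(A) = 6 + (A - 3)/(A + 1) = 6 + (-3 + A)/(1 + A))
m(L(6, -2), Q(5)) - 259*(-434) = 6 - 259*(-434) = 6 + 112406 = 112412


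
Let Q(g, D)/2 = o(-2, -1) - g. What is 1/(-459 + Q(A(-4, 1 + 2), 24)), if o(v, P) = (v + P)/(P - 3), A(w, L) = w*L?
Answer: -2/867 ≈ -0.0023068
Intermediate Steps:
A(w, L) = L*w
o(v, P) = (P + v)/(-3 + P)
Q(g, D) = 3/2 - 2*g (Q(g, D) = 2*((-1 - 2)/(-3 - 1) - g) = 2*(-3/(-4) - g) = 2*(-¼*(-3) - g) = 2*(¾ - g) = 3/2 - 2*g)
1/(-459 + Q(A(-4, 1 + 2), 24)) = 1/(-459 + (3/2 - 2*(1 + 2)*(-4))) = 1/(-459 + (3/2 - 6*(-4))) = 1/(-459 + (3/2 - 2*(-12))) = 1/(-459 + (3/2 + 24)) = 1/(-459 + 51/2) = 1/(-867/2) = -2/867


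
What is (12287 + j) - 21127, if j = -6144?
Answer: -14984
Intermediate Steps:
(12287 + j) - 21127 = (12287 - 6144) - 21127 = 6143 - 21127 = -14984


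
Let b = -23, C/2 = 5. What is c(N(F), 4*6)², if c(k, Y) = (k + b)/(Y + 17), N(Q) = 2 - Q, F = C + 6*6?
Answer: 4489/1681 ≈ 2.6704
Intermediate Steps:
C = 10 (C = 2*5 = 10)
F = 46 (F = 10 + 6*6 = 10 + 36 = 46)
c(k, Y) = (-23 + k)/(17 + Y) (c(k, Y) = (k - 23)/(Y + 17) = (-23 + k)/(17 + Y))
c(N(F), 4*6)² = ((-23 + (2 - 1*46))/(17 + 4*6))² = ((-23 + (2 - 46))/(17 + 24))² = ((-23 - 44)/41)² = ((1/41)*(-67))² = (-67/41)² = 4489/1681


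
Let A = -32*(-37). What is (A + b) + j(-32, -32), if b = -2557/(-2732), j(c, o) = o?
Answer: 3149821/2732 ≈ 1152.9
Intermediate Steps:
b = 2557/2732 (b = -2557*(-1/2732) = 2557/2732 ≈ 0.93594)
A = 1184
(A + b) + j(-32, -32) = (1184 + 2557/2732) - 32 = 3237245/2732 - 32 = 3149821/2732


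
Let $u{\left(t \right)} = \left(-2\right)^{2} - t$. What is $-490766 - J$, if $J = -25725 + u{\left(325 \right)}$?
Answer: $-464720$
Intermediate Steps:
$u{\left(t \right)} = 4 - t$
$J = -26046$ ($J = -25725 + \left(4 - 325\right) = -25725 - 321 = -26046$)
$-490766 - J = -490766 - -26046 = -490766 + 26046 = -464720$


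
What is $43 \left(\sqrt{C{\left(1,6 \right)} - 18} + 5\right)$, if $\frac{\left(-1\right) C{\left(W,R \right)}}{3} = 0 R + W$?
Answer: $215 + 43 i \sqrt{21} \approx 215.0 + 197.05 i$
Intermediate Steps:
$C{\left(W,R \right)} = - 3 W$ ($C{\left(W,R \right)} = - 3 \left(0 R + W\right) = - 3 \left(0 + W\right) = - 3 W$)
$43 \left(\sqrt{C{\left(1,6 \right)} - 18} + 5\right) = 43 \left(\sqrt{\left(-3\right) 1 - 18} + 5\right) = 43 \left(\sqrt{-3 - 18} + 5\right) = 43 \left(\sqrt{-21} + 5\right) = 43 \left(i \sqrt{21} + 5\right) = 43 \left(5 + i \sqrt{21}\right) = 215 + 43 i \sqrt{21}$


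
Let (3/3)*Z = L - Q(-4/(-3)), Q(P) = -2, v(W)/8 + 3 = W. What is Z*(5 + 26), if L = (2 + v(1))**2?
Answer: 6138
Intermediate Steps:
v(W) = -24 + 8*W
L = 196 (L = (2 + (-24 + 8*1))**2 = (2 + (-24 + 8))**2 = (2 - 16)**2 = (-14)**2 = 196)
Z = 198 (Z = 196 - 1*(-2) = 196 + 2 = 198)
Z*(5 + 26) = 198*(5 + 26) = 198*31 = 6138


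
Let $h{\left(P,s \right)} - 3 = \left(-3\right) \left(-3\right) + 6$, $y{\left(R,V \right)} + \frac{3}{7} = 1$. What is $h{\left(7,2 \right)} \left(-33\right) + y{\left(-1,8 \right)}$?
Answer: $- \frac{4154}{7} \approx -593.43$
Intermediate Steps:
$y{\left(R,V \right)} = \frac{4}{7}$ ($y{\left(R,V \right)} = - \frac{3}{7} + 1 = \frac{4}{7}$)
$h{\left(P,s \right)} = 18$ ($h{\left(P,s \right)} = 3 + \left(\left(-3\right) \left(-3\right) + 6\right) = 3 + \left(9 + 6\right) = 3 + 15 = 18$)
$h{\left(7,2 \right)} \left(-33\right) + y{\left(-1,8 \right)} = 18 \left(-33\right) + \frac{4}{7} = -594 + \frac{4}{7} = - \frac{4154}{7}$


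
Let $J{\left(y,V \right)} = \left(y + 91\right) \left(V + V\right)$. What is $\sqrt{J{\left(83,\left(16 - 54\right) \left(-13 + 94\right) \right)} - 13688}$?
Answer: $4 i \sqrt{67802} \approx 1041.6 i$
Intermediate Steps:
$J{\left(y,V \right)} = 2 V \left(91 + y\right)$ ($J{\left(y,V \right)} = \left(91 + y\right) 2 V = 2 V \left(91 + y\right)$)
$\sqrt{J{\left(83,\left(16 - 54\right) \left(-13 + 94\right) \right)} - 13688} = \sqrt{2 \left(16 - 54\right) \left(-13 + 94\right) \left(91 + 83\right) - 13688} = \sqrt{2 \left(\left(-38\right) 81\right) 174 - 13688} = \sqrt{2 \left(-3078\right) 174 - 13688} = \sqrt{-1071144 - 13688} = \sqrt{-1084832} = 4 i \sqrt{67802}$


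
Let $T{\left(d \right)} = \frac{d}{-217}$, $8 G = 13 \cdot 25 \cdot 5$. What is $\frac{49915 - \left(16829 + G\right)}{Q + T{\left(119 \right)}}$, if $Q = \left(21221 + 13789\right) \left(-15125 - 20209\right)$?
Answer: $- \frac{8154953}{306786748456} \approx -2.6582 \cdot 10^{-5}$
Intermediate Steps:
$G = \frac{1625}{8}$ ($G = \frac{13 \cdot 25 \cdot 5}{8} = \frac{325 \cdot 5}{8} = \frac{1}{8} \cdot 1625 = \frac{1625}{8} \approx 203.13$)
$Q = -1237043340$ ($Q = 35010 \left(-35334\right) = -1237043340$)
$T{\left(d \right)} = - \frac{d}{217}$ ($T{\left(d \right)} = d \left(- \frac{1}{217}\right) = - \frac{d}{217}$)
$\frac{49915 - \left(16829 + G\right)}{Q + T{\left(119 \right)}} = \frac{49915 - \frac{136257}{8}}{-1237043340 - \frac{17}{31}} = \frac{49915 - \frac{136257}{8}}{- \frac{38348343557}{31}} = \frac{263063}{8} \left(- \frac{31}{38348343557}\right) = - \frac{8154953}{306786748456}$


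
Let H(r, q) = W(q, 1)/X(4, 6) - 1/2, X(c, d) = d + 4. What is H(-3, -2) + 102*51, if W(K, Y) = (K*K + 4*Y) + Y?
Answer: 26012/5 ≈ 5202.4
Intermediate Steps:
W(K, Y) = K**2 + 5*Y (W(K, Y) = (K**2 + 4*Y) + Y = K**2 + 5*Y)
X(c, d) = 4 + d
H(r, q) = q**2/10 (H(r, q) = (q**2 + 5*1)/(4 + 6) - 1/2 = (q**2 + 5)/10 - 1*1/2 = (5 + q**2)*(1/10) - 1/2 = (1/2 + q**2/10) - 1/2 = q**2/10)
H(-3, -2) + 102*51 = (1/10)*(-2)**2 + 102*51 = (1/10)*4 + 5202 = 2/5 + 5202 = 26012/5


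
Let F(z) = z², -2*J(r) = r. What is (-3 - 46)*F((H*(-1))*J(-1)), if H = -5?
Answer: -1225/4 ≈ -306.25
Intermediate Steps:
J(r) = -r/2
(-3 - 46)*F((H*(-1))*J(-1)) = (-3 - 46)*((-5*(-1))*(-½*(-1)))² = -49*(5*(½))² = -49*(5/2)² = -49*25/4 = -1225/4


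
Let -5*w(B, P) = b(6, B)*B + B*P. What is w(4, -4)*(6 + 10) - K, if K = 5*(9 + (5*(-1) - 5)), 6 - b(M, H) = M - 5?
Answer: -39/5 ≈ -7.8000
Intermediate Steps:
b(M, H) = 11 - M (b(M, H) = 6 - (M - 5) = 6 - (-5 + M) = 6 + (5 - M) = 11 - M)
w(B, P) = -B - B*P/5 (w(B, P) = -((11 - 1*6)*B + B*P)/5 = -((11 - 6)*B + B*P)/5 = -(5*B + B*P)/5 = -B - B*P/5)
K = -5 (K = 5*(9 + (-5 - 5)) = 5*(9 - 10) = 5*(-1) = -5)
w(4, -4)*(6 + 10) - K = (-1/5*4*(5 - 4))*(6 + 10) - 1*(-5) = -1/5*4*1*16 + 5 = -4/5*16 + 5 = -64/5 + 5 = -39/5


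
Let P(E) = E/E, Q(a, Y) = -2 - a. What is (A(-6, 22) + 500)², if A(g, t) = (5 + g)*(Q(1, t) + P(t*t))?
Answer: 252004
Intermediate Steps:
P(E) = 1
A(g, t) = -10 - 2*g (A(g, t) = (5 + g)*((-2 - 1*1) + 1) = (5 + g)*((-2 - 1) + 1) = (5 + g)*(-3 + 1) = (5 + g)*(-2) = -10 - 2*g)
(A(-6, 22) + 500)² = ((-10 - 2*(-6)) + 500)² = ((-10 + 12) + 500)² = (2 + 500)² = 502² = 252004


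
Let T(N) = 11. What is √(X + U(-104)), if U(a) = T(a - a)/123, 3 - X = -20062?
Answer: √303564738/123 ≈ 141.65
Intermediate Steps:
X = 20065 (X = 3 - 1*(-20062) = 3 + 20062 = 20065)
U(a) = 11/123
√(X + U(-104)) = √(20065 + 11/123) = √(2468006/123) = √303564738/123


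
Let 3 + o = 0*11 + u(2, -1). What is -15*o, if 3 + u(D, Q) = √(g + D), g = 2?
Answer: 60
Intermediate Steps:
u(D, Q) = -3 + √(2 + D)
o = -4 (o = -3 + (0*11 + (-3 + √(2 + 2))) = -3 + (0 + (-3 + √4)) = -3 + (0 + (-3 + 2)) = -3 + (0 - 1) = -3 - 1 = -4)
-15*o = -15*(-4) = 60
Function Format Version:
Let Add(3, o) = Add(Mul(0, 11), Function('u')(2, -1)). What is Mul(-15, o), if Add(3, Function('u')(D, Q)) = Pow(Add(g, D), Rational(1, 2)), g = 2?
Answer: 60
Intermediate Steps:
Function('u')(D, Q) = Add(-3, Pow(Add(2, D), Rational(1, 2)))
o = -4 (o = Add(-3, Add(Mul(0, 11), Add(-3, Pow(Add(2, 2), Rational(1, 2))))) = Add(-3, Add(0, Add(-3, Pow(4, Rational(1, 2))))) = Add(-3, Add(0, Add(-3, 2))) = Add(-3, Add(0, -1)) = Add(-3, -1) = -4)
Mul(-15, o) = Mul(-15, -4) = 60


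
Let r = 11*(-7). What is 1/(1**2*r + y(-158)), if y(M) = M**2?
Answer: 1/24887 ≈ 4.0182e-5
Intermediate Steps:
r = -77
1/(1**2*r + y(-158)) = 1/(1**2*(-77) + (-158)**2) = 1/(1*(-77) + 24964) = 1/(-77 + 24964) = 1/24887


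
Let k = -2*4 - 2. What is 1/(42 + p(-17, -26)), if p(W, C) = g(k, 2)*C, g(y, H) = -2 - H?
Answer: 1/146 ≈ 0.0068493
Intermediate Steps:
k = -10 (k = -8 - 2 = -10)
p(W, C) = -4*C (p(W, C) = (-2 - 1*2)*C = (-2 - 2)*C = -4*C)
1/(42 + p(-17, -26)) = 1/(42 - 4*(-26)) = 1/(42 + 104) = 1/146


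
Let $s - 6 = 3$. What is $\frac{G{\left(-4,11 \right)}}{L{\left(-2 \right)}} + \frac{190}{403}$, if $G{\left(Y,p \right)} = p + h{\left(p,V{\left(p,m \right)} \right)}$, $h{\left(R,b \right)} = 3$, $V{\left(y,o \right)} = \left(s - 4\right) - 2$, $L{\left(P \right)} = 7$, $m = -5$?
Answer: $\frac{996}{403} \approx 2.4715$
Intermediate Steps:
$s = 9$ ($s = 6 + 3 = 9$)
$V{\left(y,o \right)} = 3$ ($V{\left(y,o \right)} = \left(9 - 4\right) - 2 = 5 - 2 = 3$)
$G{\left(Y,p \right)} = 3 + p$ ($G{\left(Y,p \right)} = p + 3 = 3 + p$)
$\frac{G{\left(-4,11 \right)}}{L{\left(-2 \right)}} + \frac{190}{403} = \frac{3 + 11}{7} + \frac{190}{403} = 14 \cdot \frac{1}{7} + 190 \cdot \frac{1}{403} = 2 + \frac{190}{403} = \frac{996}{403}$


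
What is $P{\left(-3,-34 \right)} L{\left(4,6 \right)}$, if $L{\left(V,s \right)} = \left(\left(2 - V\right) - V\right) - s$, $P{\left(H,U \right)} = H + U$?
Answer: $444$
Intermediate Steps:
$L{\left(V,s \right)} = 2 - s - 2 V$ ($L{\left(V,s \right)} = \left(2 - 2 V\right) - s = 2 - s - 2 V$)
$P{\left(-3,-34 \right)} L{\left(4,6 \right)} = \left(-3 - 34\right) \left(2 - 6 - 8\right) = - 37 \left(2 - 6 - 8\right) = \left(-37\right) \left(-12\right) = 444$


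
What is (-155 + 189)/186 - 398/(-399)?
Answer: 14599/12369 ≈ 1.1803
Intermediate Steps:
(-155 + 189)/186 - 398/(-399) = 34*(1/186) - 398*(-1/399) = 17/93 + 398/399 = 14599/12369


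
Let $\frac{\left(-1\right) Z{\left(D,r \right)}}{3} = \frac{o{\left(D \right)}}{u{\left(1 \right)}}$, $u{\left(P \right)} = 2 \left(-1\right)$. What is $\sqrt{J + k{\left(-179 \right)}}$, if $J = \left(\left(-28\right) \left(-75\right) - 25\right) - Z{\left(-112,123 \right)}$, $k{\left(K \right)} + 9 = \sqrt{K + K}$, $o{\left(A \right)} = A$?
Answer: $\sqrt{2234 + i \sqrt{358}} \approx 47.266 + 0.2002 i$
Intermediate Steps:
$u{\left(P \right)} = -2$
$Z{\left(D,r \right)} = \frac{3 D}{2}$ ($Z{\left(D,r \right)} = - 3 \frac{D}{-2} = - 3 D \left(- \frac{1}{2}\right) = - 3 \left(- \frac{D}{2}\right) = \frac{3 D}{2}$)
$k{\left(K \right)} = -9 + \sqrt{2} \sqrt{K}$ ($k{\left(K \right)} = -9 + \sqrt{K + K} = -9 + \sqrt{2 K} = -9 + \sqrt{2} \sqrt{K}$)
$J = 2243$ ($J = \left(\left(-28\right) \left(-75\right) - 25\right) - \frac{3}{2} \left(-112\right) = \left(2100 - 25\right) - -168 = 2075 + 168 = 2243$)
$\sqrt{J + k{\left(-179 \right)}} = \sqrt{2243 - \left(9 - \sqrt{2} \sqrt{-179}\right)} = \sqrt{2243 - \left(9 - \sqrt{2} i \sqrt{179}\right)} = \sqrt{2243 - \left(9 - i \sqrt{358}\right)} = \sqrt{2234 + i \sqrt{358}}$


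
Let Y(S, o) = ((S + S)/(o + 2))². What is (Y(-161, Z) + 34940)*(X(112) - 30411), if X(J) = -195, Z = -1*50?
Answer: -102792092461/96 ≈ -1.0708e+9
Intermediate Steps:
Z = -50
Y(S, o) = 4*S²/(2 + o)² (Y(S, o) = ((2*S)/(2 + o))² = (2*S/(2 + o))² = 4*S²/(2 + o)²)
(Y(-161, Z) + 34940)*(X(112) - 30411) = (4*(-161)²/(2 - 50)² + 34940)*(-195 - 30411) = (4*25921/(-48)² + 34940)*(-30606) = (4*25921*(1/2304) + 34940)*(-30606) = (25921/576 + 34940)*(-30606) = (20151361/576)*(-30606) = -102792092461/96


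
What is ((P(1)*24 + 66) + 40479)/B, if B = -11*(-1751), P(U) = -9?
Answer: 40329/19261 ≈ 2.0938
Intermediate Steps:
B = 19261
((P(1)*24 + 66) + 40479)/B = ((-9*24 + 66) + 40479)/19261 = ((-216 + 66) + 40479)*(1/19261) = (-150 + 40479)*(1/19261) = 40329*(1/19261) = 40329/19261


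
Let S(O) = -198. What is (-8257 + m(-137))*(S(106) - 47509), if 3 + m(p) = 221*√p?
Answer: 394059820 - 10543247*I*√137 ≈ 3.9406e+8 - 1.2341e+8*I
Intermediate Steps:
m(p) = -3 + 221*√p
(-8257 + m(-137))*(S(106) - 47509) = (-8257 + (-3 + 221*√(-137)))*(-198 - 47509) = (-8257 + (-3 + 221*(I*√137)))*(-47707) = (-8257 + (-3 + 221*I*√137))*(-47707) = (-8260 + 221*I*√137)*(-47707) = 394059820 - 10543247*I*√137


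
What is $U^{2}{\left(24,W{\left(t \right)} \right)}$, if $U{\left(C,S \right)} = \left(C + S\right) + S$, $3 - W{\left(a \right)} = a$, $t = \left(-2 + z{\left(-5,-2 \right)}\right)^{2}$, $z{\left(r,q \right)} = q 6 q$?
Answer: $879844$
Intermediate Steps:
$z{\left(r,q \right)} = 6 q^{2}$ ($z{\left(r,q \right)} = 6 q q = 6 q^{2}$)
$t = 484$ ($t = \left(-2 + 6 \left(-2\right)^{2}\right)^{2} = \left(-2 + 6 \cdot 4\right)^{2} = \left(-2 + 24\right)^{2} = 22^{2} = 484$)
$W{\left(a \right)} = 3 - a$
$U{\left(C,S \right)} = C + 2 S$
$U^{2}{\left(24,W{\left(t \right)} \right)} = \left(24 + 2 \left(3 - 484\right)\right)^{2} = \left(24 + 2 \left(-481\right)\right)^{2} = \left(24 - 962\right)^{2} = \left(-938\right)^{2} = 879844$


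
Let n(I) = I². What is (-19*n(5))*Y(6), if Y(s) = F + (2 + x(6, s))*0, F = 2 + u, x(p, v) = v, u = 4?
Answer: -2850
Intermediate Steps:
F = 6 (F = 2 + 4 = 6)
Y(s) = 6 (Y(s) = 6 + (2 + s)*0 = 6 + 0 = 6)
(-19*n(5))*Y(6) = -19*5²*6 = -19*25*6 = -475*6 = -2850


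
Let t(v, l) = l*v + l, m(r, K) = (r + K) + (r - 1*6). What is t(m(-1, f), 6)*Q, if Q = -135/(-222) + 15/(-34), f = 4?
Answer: -1890/629 ≈ -3.0048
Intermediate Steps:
m(r, K) = -6 + K + 2*r (m(r, K) = (K + r) + (r - 6) = (K + r) + (-6 + r) = -6 + K + 2*r)
t(v, l) = l + l*v
Q = 105/629 (Q = -135*(-1/222) + 15*(-1/34) = 45/74 - 15/34 = 105/629 ≈ 0.16693)
t(m(-1, f), 6)*Q = (6*(1 + (-6 + 4 + 2*(-1))))*(105/629) = (6*(1 + (-6 + 4 - 2)))*(105/629) = (6*(1 - 4))*(105/629) = (6*(-3))*(105/629) = -18*105/629 = -1890/629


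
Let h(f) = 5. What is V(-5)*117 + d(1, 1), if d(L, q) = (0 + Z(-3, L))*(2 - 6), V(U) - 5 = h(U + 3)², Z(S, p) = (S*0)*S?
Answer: 3510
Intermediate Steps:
Z(S, p) = 0 (Z(S, p) = 0*S = 0)
V(U) = 30 (V(U) = 5 + 5² = 5 + 25 = 30)
d(L, q) = 0 (d(L, q) = (0 + 0)*(2 - 6) = 0*(-4) = 0)
V(-5)*117 + d(1, 1) = 30*117 + 0 = 3510 + 0 = 3510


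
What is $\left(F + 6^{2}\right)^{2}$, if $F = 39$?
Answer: $5625$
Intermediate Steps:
$\left(F + 6^{2}\right)^{2} = \left(39 + 6^{2}\right)^{2} = \left(39 + 36\right)^{2} = 75^{2} = 5625$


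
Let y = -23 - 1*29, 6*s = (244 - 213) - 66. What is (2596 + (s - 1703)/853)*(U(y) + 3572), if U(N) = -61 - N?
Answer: 47302655225/5118 ≈ 9.2424e+6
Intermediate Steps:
s = -35/6 (s = ((244 - 213) - 66)/6 = (31 - 66)/6 = (⅙)*(-35) = -35/6 ≈ -5.8333)
y = -52 (y = -23 - 29 = -52)
(2596 + (s - 1703)/853)*(U(y) + 3572) = (2596 + (-35/6 - 1703)/853)*((-61 - 1*(-52)) + 3572) = (2596 - 10253/6*1/853)*((-61 + 52) + 3572) = (2596 - 10253/5118)*(-9 + 3572) = (13276075/5118)*3563 = 47302655225/5118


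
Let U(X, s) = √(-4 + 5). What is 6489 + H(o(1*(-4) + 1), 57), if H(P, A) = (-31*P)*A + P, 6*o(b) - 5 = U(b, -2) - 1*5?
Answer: 18584/3 ≈ 6194.7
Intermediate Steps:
U(X, s) = 1 (U(X, s) = √1 = 1)
o(b) = ⅙ (o(b) = ⅚ + (1 - 1*5)/6 = ⅚ + (1 - 5)/6 = ⅚ + (⅙)*(-4) = ⅚ - ⅔ = ⅙)
H(P, A) = P - 31*A*P (H(P, A) = -31*A*P + P = P - 31*A*P)
6489 + H(o(1*(-4) + 1), 57) = 6489 + (1 - 31*57)/6 = 6489 + (1 - 1767)/6 = 6489 + (⅙)*(-1766) = 6489 - 883/3 = 18584/3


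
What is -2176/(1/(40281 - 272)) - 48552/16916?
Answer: -368174992874/4229 ≈ -8.7060e+7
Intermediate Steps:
-2176/(1/(40281 - 272)) - 48552/16916 = -2176/(1/40009) - 48552*1/16916 = -2176/1/40009 - 12138/4229 = -2176*40009 - 12138/4229 = -87059584 - 12138/4229 = -368174992874/4229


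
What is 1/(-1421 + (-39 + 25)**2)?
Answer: -1/1225 ≈ -0.00081633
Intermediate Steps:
1/(-1421 + (-39 + 25)**2) = 1/(-1421 + (-14)**2) = 1/(-1421 + 196) = 1/(-1225) = -1/1225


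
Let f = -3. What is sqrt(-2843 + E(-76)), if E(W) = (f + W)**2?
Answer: sqrt(3398) ≈ 58.292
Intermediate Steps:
E(W) = (-3 + W)**2
sqrt(-2843 + E(-76)) = sqrt(-2843 + (-3 - 76)**2) = sqrt(-2843 + (-79)**2) = sqrt(-2843 + 6241) = sqrt(3398)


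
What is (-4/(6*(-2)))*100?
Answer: 100/3 ≈ 33.333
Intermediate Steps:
(-4/(6*(-2)))*100 = (-4/(-12))*100 = -1/12*(-4)*100 = (⅓)*100 = 100/3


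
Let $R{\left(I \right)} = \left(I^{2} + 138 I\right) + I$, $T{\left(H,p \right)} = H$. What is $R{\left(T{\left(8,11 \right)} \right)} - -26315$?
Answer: $27491$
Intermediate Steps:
$R{\left(I \right)} = I^{2} + 139 I$
$R{\left(T{\left(8,11 \right)} \right)} - -26315 = 8 \left(139 + 8\right) - -26315 = 8 \cdot 147 + 26315 = 1176 + 26315 = 27491$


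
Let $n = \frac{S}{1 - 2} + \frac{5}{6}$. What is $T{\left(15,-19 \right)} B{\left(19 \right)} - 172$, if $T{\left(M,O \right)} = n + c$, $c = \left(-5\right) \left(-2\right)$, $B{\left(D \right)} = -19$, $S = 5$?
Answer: $- \frac{1697}{6} \approx -282.83$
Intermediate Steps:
$c = 10$
$n = - \frac{25}{6}$ ($n = \frac{5}{1 - 2} + \frac{5}{6} = \frac{5}{1 - 2} + 5 \cdot \frac{1}{6} = \frac{5}{-1} + \frac{5}{6} = 5 \left(-1\right) + \frac{5}{6} = -5 + \frac{5}{6} = - \frac{25}{6} \approx -4.1667$)
$T{\left(M,O \right)} = \frac{35}{6}$ ($T{\left(M,O \right)} = - \frac{25}{6} + 10 = \frac{35}{6}$)
$T{\left(15,-19 \right)} B{\left(19 \right)} - 172 = \frac{35}{6} \left(-19\right) - 172 = - \frac{665}{6} - 172 = - \frac{1697}{6}$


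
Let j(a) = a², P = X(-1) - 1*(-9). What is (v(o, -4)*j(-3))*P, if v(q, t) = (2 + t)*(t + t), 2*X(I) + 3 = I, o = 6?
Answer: 1008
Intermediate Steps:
X(I) = -3/2 + I/2
v(q, t) = 2*t*(2 + t) (v(q, t) = (2 + t)*(2*t) = 2*t*(2 + t))
P = 7 (P = (-3/2 + (½)*(-1)) - 1*(-9) = (-3/2 - ½) + 9 = -2 + 9 = 7)
(v(o, -4)*j(-3))*P = ((2*(-4)*(2 - 4))*(-3)²)*7 = ((2*(-4)*(-2))*9)*7 = (16*9)*7 = 144*7 = 1008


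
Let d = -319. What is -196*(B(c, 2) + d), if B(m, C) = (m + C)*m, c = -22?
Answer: -23716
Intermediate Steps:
B(m, C) = m*(C + m) (B(m, C) = (C + m)*m = m*(C + m))
-196*(B(c, 2) + d) = -196*(-22*(2 - 22) - 319) = -196*(-22*(-20) - 319) = -196*(440 - 319) = -196*121 = -23716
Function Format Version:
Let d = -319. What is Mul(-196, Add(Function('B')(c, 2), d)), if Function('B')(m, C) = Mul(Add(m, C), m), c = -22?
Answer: -23716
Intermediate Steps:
Function('B')(m, C) = Mul(m, Add(C, m)) (Function('B')(m, C) = Mul(Add(C, m), m) = Mul(m, Add(C, m)))
Mul(-196, Add(Function('B')(c, 2), d)) = Mul(-196, Add(Mul(-22, Add(2, -22)), -319)) = Mul(-196, Add(Mul(-22, -20), -319)) = Mul(-196, Add(440, -319)) = Mul(-196, 121) = -23716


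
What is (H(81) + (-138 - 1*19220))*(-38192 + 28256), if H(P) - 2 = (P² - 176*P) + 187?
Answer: 266920704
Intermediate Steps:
H(P) = 189 + P² - 176*P (H(P) = 2 + ((P² - 176*P) + 187) = 2 + (187 + P² - 176*P) = 189 + P² - 176*P)
(H(81) + (-138 - 1*19220))*(-38192 + 28256) = ((189 + 81² - 176*81) + (-138 - 1*19220))*(-38192 + 28256) = ((189 + 6561 - 14256) + (-138 - 19220))*(-9936) = (-7506 - 19358)*(-9936) = -26864*(-9936) = 266920704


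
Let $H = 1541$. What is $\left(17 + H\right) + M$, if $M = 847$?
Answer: $2405$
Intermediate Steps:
$\left(17 + H\right) + M = \left(17 + 1541\right) + 847 = 1558 + 847 = 2405$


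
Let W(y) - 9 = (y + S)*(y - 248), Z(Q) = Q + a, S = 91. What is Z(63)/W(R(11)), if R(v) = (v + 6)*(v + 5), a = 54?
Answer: 13/969 ≈ 0.013416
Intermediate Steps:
R(v) = (5 + v)*(6 + v) (R(v) = (6 + v)*(5 + v) = (5 + v)*(6 + v))
Z(Q) = 54 + Q (Z(Q) = Q + 54 = 54 + Q)
W(y) = 9 + (-248 + y)*(91 + y) (W(y) = 9 + (y + 91)*(y - 248) = 9 + (91 + y)*(-248 + y) = 9 + (-248 + y)*(91 + y))
Z(63)/W(R(11)) = (54 + 63)/(-22559 + (30 + 11**2 + 11*11)**2 - 157*(30 + 11**2 + 11*11)) = 117/(-22559 + (30 + 121 + 121)**2 - 157*(30 + 121 + 121)) = 117/(-22559 + 272**2 - 157*272) = 117/(-22559 + 73984 - 42704) = 117/8721 = 117*(1/8721) = 13/969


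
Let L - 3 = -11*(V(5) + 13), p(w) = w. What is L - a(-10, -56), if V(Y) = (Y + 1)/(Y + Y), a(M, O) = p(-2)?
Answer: -723/5 ≈ -144.60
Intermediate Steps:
a(M, O) = -2
V(Y) = (1 + Y)/(2*Y) (V(Y) = (1 + Y)/((2*Y)) = (1 + Y)*(1/(2*Y)) = (1 + Y)/(2*Y))
L = -733/5 (L = 3 - 11*((½)*(1 + 5)/5 + 13) = 3 - 11*((½)*(⅕)*6 + 13) = 3 - 11*(⅗ + 13) = 3 - 11*68/5 = 3 - 748/5 = -733/5 ≈ -146.60)
L - a(-10, -56) = -733/5 - 1*(-2) = -733/5 + 2 = -723/5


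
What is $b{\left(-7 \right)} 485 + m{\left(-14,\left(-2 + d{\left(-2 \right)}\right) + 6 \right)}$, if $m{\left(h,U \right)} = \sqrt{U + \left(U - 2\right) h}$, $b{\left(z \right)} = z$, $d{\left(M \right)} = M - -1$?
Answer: $-3395 + i \sqrt{11} \approx -3395.0 + 3.3166 i$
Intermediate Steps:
$d{\left(M \right)} = 1 + M$ ($d{\left(M \right)} = M + 1 = 1 + M$)
$m{\left(h,U \right)} = \sqrt{U + h \left(-2 + U\right)}$ ($m{\left(h,U \right)} = \sqrt{U + \left(-2 + U\right) h} = \sqrt{U + h \left(-2 + U\right)}$)
$b{\left(-7 \right)} 485 + m{\left(-14,\left(-2 + d{\left(-2 \right)}\right) + 6 \right)} = \left(-7\right) 485 + \sqrt{\left(\left(-2 + \left(1 - 2\right)\right) + 6\right) - -28 + \left(\left(-2 + \left(1 - 2\right)\right) + 6\right) \left(-14\right)} = -3395 + \sqrt{\left(\left(-2 - 1\right) + 6\right) + 28 + \left(\left(-2 - 1\right) + 6\right) \left(-14\right)} = -3395 + \sqrt{\left(-3 + 6\right) + 28 + \left(-3 + 6\right) \left(-14\right)} = -3395 + \sqrt{3 + 28 + 3 \left(-14\right)} = -3395 + \sqrt{3 + 28 - 42} = -3395 + \sqrt{-11} = -3395 + i \sqrt{11}$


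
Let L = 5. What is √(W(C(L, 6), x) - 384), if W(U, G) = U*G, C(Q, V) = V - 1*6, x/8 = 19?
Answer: 8*I*√6 ≈ 19.596*I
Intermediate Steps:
x = 152 (x = 8*19 = 152)
C(Q, V) = -6 + V (C(Q, V) = V - 6 = -6 + V)
W(U, G) = G*U
√(W(C(L, 6), x) - 384) = √(152*(-6 + 6) - 384) = √(152*0 - 384) = √(0 - 384) = √(-384) = 8*I*√6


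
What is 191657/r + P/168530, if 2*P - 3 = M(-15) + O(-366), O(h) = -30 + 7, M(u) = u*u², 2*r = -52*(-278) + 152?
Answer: 3228755567/123094312 ≈ 26.230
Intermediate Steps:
r = 7304 (r = (-52*(-278) + 152)/2 = (14456 + 152)/2 = (½)*14608 = 7304)
M(u) = u³
O(h) = -23
P = -3395/2 (P = 3/2 + ((-15)³ - 23)/2 = 3/2 + (-3375 - 23)/2 = 3/2 + (½)*(-3398) = 3/2 - 1699 = -3395/2 ≈ -1697.5)
191657/r + P/168530 = 191657/7304 - 3395/2/168530 = 191657*(1/7304) - 3395/2*1/168530 = 191657/7304 - 679/67412 = 3228755567/123094312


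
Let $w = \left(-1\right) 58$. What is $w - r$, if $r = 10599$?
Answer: $-10657$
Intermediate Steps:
$w = -58$
$w - r = -58 - 10599 = -10657$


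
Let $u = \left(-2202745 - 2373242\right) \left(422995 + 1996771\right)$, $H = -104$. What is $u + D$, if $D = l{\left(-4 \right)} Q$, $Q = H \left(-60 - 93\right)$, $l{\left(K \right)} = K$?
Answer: $-11072817822690$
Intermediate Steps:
$u = -11072817759042$ ($u = \left(-4575987\right) 2419766 = -11072817759042$)
$Q = 15912$ ($Q = - 104 \left(-60 - 93\right) = \left(-104\right) \left(-153\right) = 15912$)
$D = -63648$ ($D = \left(-4\right) 15912 = -63648$)
$u + D = -11072817759042 - 63648 = -11072817822690$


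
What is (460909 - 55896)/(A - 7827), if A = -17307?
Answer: -405013/25134 ≈ -16.114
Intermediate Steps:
(460909 - 55896)/(A - 7827) = (460909 - 55896)/(-17307 - 7827) = 405013/(-25134) = 405013*(-1/25134) = -405013/25134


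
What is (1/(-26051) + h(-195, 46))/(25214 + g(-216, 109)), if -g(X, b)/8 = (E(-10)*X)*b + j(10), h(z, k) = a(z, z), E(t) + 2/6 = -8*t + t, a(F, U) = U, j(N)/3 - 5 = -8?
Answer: -2539973/171248098121 ≈ -1.4832e-5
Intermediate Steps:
j(N) = -9 (j(N) = 15 + 3*(-8) = 15 - 24 = -9)
E(t) = -⅓ - 7*t (E(t) = -⅓ + (-8*t + t) = -⅓ - 7*t)
h(z, k) = z
g(X, b) = 72 - 1672*X*b/3 (g(X, b) = -8*(((-⅓ - 7*(-10))*X)*b - 9) = -8*(((-⅓ + 70)*X)*b - 9) = -8*((209*X/3)*b - 9) = -8*(209*X*b/3 - 9) = -8*(-9 + 209*X*b/3) = 72 - 1672*X*b/3)
(1/(-26051) + h(-195, 46))/(25214 + g(-216, 109)) = (1/(-26051) - 195)/(25214 + (72 - 1672/3*(-216)*109)) = (-1/26051 - 195)/(25214 + (72 + 13121856)) = -5079946/(26051*(25214 + 13121928)) = -5079946/26051/13147142 = -5079946/26051*1/13147142 = -2539973/171248098121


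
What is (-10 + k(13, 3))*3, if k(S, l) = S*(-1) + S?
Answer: -30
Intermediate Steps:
k(S, l) = 0 (k(S, l) = -S + S = 0)
(-10 + k(13, 3))*3 = (-10 + 0)*3 = -10*3 = -30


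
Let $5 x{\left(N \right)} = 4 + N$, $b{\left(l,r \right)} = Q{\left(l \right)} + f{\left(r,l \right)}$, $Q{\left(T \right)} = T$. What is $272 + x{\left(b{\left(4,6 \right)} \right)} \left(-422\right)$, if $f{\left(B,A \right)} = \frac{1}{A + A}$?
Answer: $- \frac{1655}{4} \approx -413.75$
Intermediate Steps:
$f{\left(B,A \right)} = \frac{1}{2 A}$
$b{\left(l,r \right)} = l + \frac{1}{2 l}$
$x{\left(N \right)} = \frac{4}{5} + \frac{N}{5}$ ($x{\left(N \right)} = \frac{4 + N}{5} = \frac{4}{5} + \frac{N}{5}$)
$272 + x{\left(b{\left(4,6 \right)} \right)} \left(-422\right) = 272 + \left(\frac{4}{5} + \frac{4 + \frac{1}{2 \cdot 4}}{5}\right) \left(-422\right) = 272 + \left(\frac{4}{5} + \frac{4 + \frac{1}{2} \cdot \frac{1}{4}}{5}\right) \left(-422\right) = 272 + \left(\frac{4}{5} + \frac{4 + \frac{1}{8}}{5}\right) \left(-422\right) = 272 + \left(\frac{4}{5} + \frac{1}{5} \cdot \frac{33}{8}\right) \left(-422\right) = 272 + \left(\frac{4}{5} + \frac{33}{40}\right) \left(-422\right) = 272 + \frac{13}{8} \left(-422\right) = 272 - \frac{2743}{4} = - \frac{1655}{4}$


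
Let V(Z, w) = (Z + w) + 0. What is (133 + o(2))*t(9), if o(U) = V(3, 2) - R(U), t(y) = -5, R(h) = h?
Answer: -680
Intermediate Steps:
V(Z, w) = Z + w
o(U) = 5 - U (o(U) = (3 + 2) - U = 5 - U)
(133 + o(2))*t(9) = (133 + (5 - 1*2))*(-5) = (133 + (5 - 2))*(-5) = (133 + 3)*(-5) = 136*(-5) = -680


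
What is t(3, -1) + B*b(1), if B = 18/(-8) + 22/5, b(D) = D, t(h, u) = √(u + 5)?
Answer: 83/20 ≈ 4.1500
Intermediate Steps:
t(h, u) = √(5 + u)
B = 43/20 (B = 18*(-⅛) + 22*(⅕) = -9/4 + 22/5 = 43/20 ≈ 2.1500)
t(3, -1) + B*b(1) = √(5 - 1) + (43/20)*1 = √4 + 43/20 = 2 + 43/20 = 83/20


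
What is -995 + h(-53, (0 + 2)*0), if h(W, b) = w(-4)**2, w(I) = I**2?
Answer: -739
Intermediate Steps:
h(W, b) = 256 (h(W, b) = ((-4)**2)**2 = 16**2 = 256)
-995 + h(-53, (0 + 2)*0) = -995 + 256 = -739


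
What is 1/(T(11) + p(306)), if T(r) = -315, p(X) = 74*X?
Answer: 1/22329 ≈ 4.4785e-5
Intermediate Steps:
1/(T(11) + p(306)) = 1/(-315 + 74*306) = 1/(-315 + 22644) = 1/22329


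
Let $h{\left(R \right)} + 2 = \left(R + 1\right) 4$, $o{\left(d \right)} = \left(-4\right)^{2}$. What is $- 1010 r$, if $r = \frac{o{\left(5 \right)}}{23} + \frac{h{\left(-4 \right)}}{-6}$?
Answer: $- \frac{211090}{69} \approx -3059.3$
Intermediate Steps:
$o{\left(d \right)} = 16$
$h{\left(R \right)} = 2 + 4 R$ ($h{\left(R \right)} = -2 + \left(R + 1\right) 4 = -2 + \left(1 + R\right) 4 = -2 + \left(4 + 4 R\right) = 2 + 4 R$)
$r = \frac{209}{69}$ ($r = \frac{16}{23} + \frac{2 + 4 \left(-4\right)}{-6} = 16 \cdot \frac{1}{23} + \left(2 - 16\right) \left(- \frac{1}{6}\right) = \frac{16}{23} - - \frac{7}{3} = \frac{16}{23} + \frac{7}{3} = \frac{209}{69} \approx 3.029$)
$- 1010 r = \left(-1010\right) \frac{209}{69} = - \frac{211090}{69}$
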